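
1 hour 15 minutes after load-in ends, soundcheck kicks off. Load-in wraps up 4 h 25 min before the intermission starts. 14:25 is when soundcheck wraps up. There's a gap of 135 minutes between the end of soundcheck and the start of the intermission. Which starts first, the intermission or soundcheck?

soundcheck

The intermission starts at 14:25 + 135 min = 16:40.
Load-in ends at 16:40 − 265 min = 12:15.
Soundcheck starts at 12:15 + 75 min = 13:30.
The intermission starts at 16:40 and soundcheck starts at 13:30, so soundcheck is first.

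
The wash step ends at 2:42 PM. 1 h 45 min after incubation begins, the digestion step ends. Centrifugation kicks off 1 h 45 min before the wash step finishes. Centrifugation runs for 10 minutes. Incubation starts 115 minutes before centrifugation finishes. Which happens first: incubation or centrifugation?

incubation

Centrifugation starts at 2:42 PM − 105 min = 12:57 PM.
Centrifugation ends at 12:57 PM + 10 min = 1:07 PM.
Incubation starts at 1:07 PM − 115 min = 11:12 AM.
Incubation starts at 11:12 AM and centrifugation starts at 12:57 PM, so incubation is first.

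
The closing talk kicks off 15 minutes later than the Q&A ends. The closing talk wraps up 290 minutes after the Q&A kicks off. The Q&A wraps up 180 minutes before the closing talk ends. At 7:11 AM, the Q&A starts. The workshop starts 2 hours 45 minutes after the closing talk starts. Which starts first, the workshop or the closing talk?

the closing talk

The closing talk ends at 7:11 AM + 290 min = 12:01 PM.
The Q&A ends at 12:01 PM − 180 min = 9:01 AM.
The closing talk starts at 9:01 AM + 15 min = 9:16 AM.
The workshop starts at 9:16 AM + 165 min = 12:01 PM.
The workshop starts at 12:01 PM and the closing talk starts at 9:16 AM, so the closing talk is first.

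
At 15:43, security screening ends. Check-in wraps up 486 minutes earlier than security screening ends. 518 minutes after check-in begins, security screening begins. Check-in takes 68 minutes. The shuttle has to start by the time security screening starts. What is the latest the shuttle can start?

Check-in ends at 15:43 − 486 min = 07:37.
Check-in starts at 07:37 − 68 min = 06:29.
Security screening starts at 06:29 + 518 min = 15:07.
The shuttle is bounded by security screening, so the latest it can start is 15:07.

15:07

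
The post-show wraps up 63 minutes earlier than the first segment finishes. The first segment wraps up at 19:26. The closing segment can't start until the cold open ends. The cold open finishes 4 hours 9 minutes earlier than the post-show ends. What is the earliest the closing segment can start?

14:14

The post-show ends at 19:26 − 63 min = 18:23.
The cold open ends at 18:23 − 249 min = 14:14.
The closing segment is bounded by the cold open, so the earliest it can start is 14:14.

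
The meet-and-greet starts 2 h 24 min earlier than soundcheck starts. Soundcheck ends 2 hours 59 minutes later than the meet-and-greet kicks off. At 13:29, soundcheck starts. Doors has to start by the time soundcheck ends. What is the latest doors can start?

14:04

The meet-and-greet starts at 13:29 − 144 min = 11:05.
Soundcheck ends at 11:05 + 179 min = 14:04.
Doors is bounded by soundcheck, so the latest it can start is 14:04.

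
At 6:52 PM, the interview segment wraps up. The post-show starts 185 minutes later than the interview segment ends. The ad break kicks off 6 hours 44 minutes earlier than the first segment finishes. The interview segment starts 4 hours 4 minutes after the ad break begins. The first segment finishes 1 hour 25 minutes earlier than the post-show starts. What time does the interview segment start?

The post-show starts at 6:52 PM + 185 min = 9:57 PM.
The first segment ends at 9:57 PM − 85 min = 8:32 PM.
The ad break starts at 8:32 PM − 404 min = 1:48 PM.
The interview segment starts at 1:48 PM + 244 min = 5:52 PM.

5:52 PM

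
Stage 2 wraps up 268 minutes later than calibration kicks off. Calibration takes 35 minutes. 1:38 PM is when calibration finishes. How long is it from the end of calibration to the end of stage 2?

233 minutes

Calibration starts at 1:38 PM − 35 min = 1:03 PM.
Stage 2 ends at 1:03 PM + 268 min = 5:31 PM.
From 1:38 PM to 5:31 PM is 233 minutes.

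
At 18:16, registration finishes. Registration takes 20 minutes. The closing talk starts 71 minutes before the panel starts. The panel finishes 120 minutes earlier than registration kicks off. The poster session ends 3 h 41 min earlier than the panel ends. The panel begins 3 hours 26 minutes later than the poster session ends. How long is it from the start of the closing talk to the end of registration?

Registration starts at 18:16 − 20 min = 17:56.
The panel ends at 17:56 − 120 min = 15:56.
The poster session ends at 15:56 − 221 min = 12:15.
The panel starts at 12:15 + 206 min = 15:41.
The closing talk starts at 15:41 − 71 min = 14:30.
From 14:30 to 18:16 is 226 minutes.

226 minutes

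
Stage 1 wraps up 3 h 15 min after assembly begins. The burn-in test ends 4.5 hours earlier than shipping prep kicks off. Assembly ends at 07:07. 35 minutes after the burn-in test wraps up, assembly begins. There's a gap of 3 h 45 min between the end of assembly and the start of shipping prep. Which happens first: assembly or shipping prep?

Shipping prep starts at 07:07 + 225 min = 10:52.
The burn-in test ends at 10:52 − 270 min = 06:22.
Assembly starts at 06:22 + 35 min = 06:57.
Assembly starts at 06:57 and shipping prep starts at 10:52, so assembly is first.

assembly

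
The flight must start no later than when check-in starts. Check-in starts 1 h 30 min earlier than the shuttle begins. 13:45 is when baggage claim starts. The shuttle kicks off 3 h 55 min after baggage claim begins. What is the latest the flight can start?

16:10

The shuttle starts at 13:45 + 235 min = 17:40.
Check-in starts at 17:40 − 90 min = 16:10.
The flight is bounded by check-in, so the latest it can start is 16:10.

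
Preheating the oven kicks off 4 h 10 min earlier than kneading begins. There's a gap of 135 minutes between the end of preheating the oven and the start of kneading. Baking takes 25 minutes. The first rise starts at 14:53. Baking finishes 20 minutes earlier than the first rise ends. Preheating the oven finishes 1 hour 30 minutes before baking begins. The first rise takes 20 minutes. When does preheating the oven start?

The first rise ends at 14:53 + 20 min = 15:13.
Baking ends at 15:13 − 20 min = 14:53.
Baking starts at 14:53 − 25 min = 14:28.
Preheating the oven ends at 14:28 − 90 min = 12:58.
Kneading starts at 12:58 + 135 min = 15:13.
Preheating the oven starts at 15:13 − 250 min = 11:03.

11:03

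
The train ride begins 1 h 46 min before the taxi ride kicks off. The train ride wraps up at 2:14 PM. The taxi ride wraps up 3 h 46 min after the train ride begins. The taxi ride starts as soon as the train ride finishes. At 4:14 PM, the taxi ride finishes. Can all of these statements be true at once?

Yes

The taxi ride starts at 2:14 PM.
The train ride starts at 2:14 PM − 106 min = 12:28 PM.
The taxi ride ends at 12:28 PM + 226 min = 4:14 PM.
That matches the stated 4:14 PM, so the schedule is consistent.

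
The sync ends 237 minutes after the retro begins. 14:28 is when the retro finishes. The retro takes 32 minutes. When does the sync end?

17:53

The retro starts at 14:28 − 32 min = 13:56.
The sync ends at 13:56 + 237 min = 17:53.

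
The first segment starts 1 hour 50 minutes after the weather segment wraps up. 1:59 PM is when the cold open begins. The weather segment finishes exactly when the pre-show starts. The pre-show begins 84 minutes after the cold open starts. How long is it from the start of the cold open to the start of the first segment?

The pre-show starts at 1:59 PM + 84 min = 3:23 PM.
So the weather segment ends at 3:23 PM.
The first segment starts at 3:23 PM + 110 min = 5:13 PM.
From 1:59 PM to 5:13 PM is 3 h 14 min.

3 h 14 min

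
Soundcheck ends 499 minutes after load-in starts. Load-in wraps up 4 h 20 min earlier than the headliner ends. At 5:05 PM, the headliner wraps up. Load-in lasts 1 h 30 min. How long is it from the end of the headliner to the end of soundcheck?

Load-in ends at 5:05 PM − 260 min = 12:45 PM.
Load-in starts at 12:45 PM − 90 min = 11:15 AM.
Soundcheck ends at 11:15 AM + 499 min = 7:34 PM.
From 5:05 PM to 7:34 PM is 149 minutes.

149 minutes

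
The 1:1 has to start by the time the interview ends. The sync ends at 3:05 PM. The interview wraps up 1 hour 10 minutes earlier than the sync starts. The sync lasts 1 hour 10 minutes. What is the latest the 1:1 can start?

12:45 PM

The sync starts at 3:05 PM − 70 min = 1:55 PM.
The interview ends at 1:55 PM − 70 min = 12:45 PM.
The 1:1 is bounded by the interview, so the latest it can start is 12:45 PM.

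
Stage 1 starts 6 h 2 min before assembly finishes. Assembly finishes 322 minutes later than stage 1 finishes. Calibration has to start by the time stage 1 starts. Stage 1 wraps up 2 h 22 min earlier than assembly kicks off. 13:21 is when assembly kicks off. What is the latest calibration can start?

10:19

Stage 1 ends at 13:21 − 142 min = 10:59.
Assembly ends at 10:59 + 322 min = 16:21.
Stage 1 starts at 16:21 − 362 min = 10:19.
Calibration is bounded by stage 1, so the latest it can start is 10:19.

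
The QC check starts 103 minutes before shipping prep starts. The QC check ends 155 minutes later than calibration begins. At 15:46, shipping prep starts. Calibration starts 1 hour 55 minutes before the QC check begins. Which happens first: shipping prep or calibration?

calibration

The QC check starts at 15:46 − 103 min = 14:03.
Calibration starts at 14:03 − 115 min = 12:08.
Shipping prep starts at 15:46 and calibration starts at 12:08, so calibration is first.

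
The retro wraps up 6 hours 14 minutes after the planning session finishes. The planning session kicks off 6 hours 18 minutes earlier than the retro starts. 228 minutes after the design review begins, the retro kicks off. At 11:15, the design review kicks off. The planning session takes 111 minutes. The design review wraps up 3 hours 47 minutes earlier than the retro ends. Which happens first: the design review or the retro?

The retro starts at 11:15 + 228 min = 15:03.
The design review starts at 11:15 and the retro starts at 15:03, so the design review is first.

the design review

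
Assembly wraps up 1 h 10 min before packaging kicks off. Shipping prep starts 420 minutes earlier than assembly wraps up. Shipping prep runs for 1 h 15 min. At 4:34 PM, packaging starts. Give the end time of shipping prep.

9:39 AM

Assembly ends at 4:34 PM − 70 min = 3:24 PM.
Shipping prep starts at 3:24 PM − 420 min = 8:24 AM.
Shipping prep ends at 8:24 AM + 75 min = 9:39 AM.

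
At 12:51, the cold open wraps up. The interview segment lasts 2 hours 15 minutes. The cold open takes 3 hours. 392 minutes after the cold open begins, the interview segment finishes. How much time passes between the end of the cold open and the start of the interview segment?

The cold open starts at 12:51 − 180 min = 09:51.
The interview segment ends at 09:51 + 392 min = 16:23.
The interview segment starts at 16:23 − 135 min = 14:08.
From 12:51 to 14:08 is 1 h 17 min.

1 h 17 min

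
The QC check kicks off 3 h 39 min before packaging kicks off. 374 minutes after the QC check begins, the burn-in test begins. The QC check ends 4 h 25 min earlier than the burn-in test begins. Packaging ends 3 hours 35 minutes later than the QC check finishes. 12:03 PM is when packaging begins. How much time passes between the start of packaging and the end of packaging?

The QC check starts at 12:03 PM − 219 min = 8:24 AM.
The burn-in test starts at 8:24 AM + 374 min = 2:38 PM.
The QC check ends at 2:38 PM − 265 min = 10:13 AM.
Packaging ends at 10:13 AM + 215 min = 1:48 PM.
From 12:03 PM to 1:48 PM is 105 minutes.

105 minutes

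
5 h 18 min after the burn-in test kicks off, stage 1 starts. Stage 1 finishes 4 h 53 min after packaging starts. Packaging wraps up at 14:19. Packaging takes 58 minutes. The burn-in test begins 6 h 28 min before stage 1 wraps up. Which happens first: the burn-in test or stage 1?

the burn-in test

Packaging starts at 14:19 − 58 min = 13:21.
Stage 1 ends at 13:21 + 293 min = 18:14.
The burn-in test starts at 18:14 − 388 min = 11:46.
Stage 1 starts at 11:46 + 318 min = 17:04.
The burn-in test starts at 11:46 and stage 1 starts at 17:04, so the burn-in test is first.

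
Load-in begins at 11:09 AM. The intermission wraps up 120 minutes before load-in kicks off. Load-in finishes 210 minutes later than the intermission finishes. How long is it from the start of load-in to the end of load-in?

90 minutes

The intermission ends at 11:09 AM − 120 min = 9:09 AM.
Load-in ends at 9:09 AM + 210 min = 12:39 PM.
From 11:09 AM to 12:39 PM is 90 minutes.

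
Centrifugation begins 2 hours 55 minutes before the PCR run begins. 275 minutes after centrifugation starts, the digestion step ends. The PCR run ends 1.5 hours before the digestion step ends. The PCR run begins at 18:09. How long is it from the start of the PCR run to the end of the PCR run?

Centrifugation starts at 18:09 − 175 min = 15:14.
The digestion step ends at 15:14 + 275 min = 19:49.
The PCR run ends at 19:49 − 90 min = 18:19.
From 18:09 to 18:19 is 10 minutes.

10 minutes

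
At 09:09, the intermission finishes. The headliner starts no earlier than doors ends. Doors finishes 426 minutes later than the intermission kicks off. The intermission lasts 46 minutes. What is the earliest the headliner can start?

15:29

The intermission starts at 09:09 − 46 min = 08:23.
Doors ends at 08:23 + 426 min = 15:29.
The headliner is bounded by doors, so the earliest it can start is 15:29.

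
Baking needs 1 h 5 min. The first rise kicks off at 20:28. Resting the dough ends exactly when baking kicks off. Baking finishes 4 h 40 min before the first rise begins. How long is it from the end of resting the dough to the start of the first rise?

Baking ends at 20:28 − 280 min = 15:48.
Baking starts at 15:48 − 65 min = 14:43.
So resting the dough ends at 14:43.
From 14:43 to 20:28 is 5 hours 45 minutes.

5 hours 45 minutes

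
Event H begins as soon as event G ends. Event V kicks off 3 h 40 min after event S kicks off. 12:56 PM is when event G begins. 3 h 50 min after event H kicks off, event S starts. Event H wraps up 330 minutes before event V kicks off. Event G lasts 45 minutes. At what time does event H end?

Event G ends at 12:56 PM + 45 min = 1:41 PM.
So event H starts at 1:41 PM.
Event S starts at 1:41 PM + 230 min = 5:31 PM.
Event V starts at 5:31 PM + 220 min = 9:11 PM.
Event H ends at 9:11 PM − 330 min = 3:41 PM.

3:41 PM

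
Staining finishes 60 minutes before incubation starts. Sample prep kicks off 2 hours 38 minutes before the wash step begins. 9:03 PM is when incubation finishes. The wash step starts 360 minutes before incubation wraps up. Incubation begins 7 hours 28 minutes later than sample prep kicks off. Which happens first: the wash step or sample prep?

The wash step starts at 9:03 PM − 360 min = 3:03 PM.
Sample prep starts at 3:03 PM − 158 min = 12:25 PM.
The wash step starts at 3:03 PM and sample prep starts at 12:25 PM, so sample prep is first.

sample prep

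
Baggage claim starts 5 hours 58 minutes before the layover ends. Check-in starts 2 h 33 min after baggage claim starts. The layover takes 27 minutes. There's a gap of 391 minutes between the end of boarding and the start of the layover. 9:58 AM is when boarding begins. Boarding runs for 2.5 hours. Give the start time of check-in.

4:01 PM

Boarding ends at 9:58 AM + 150 min = 12:28 PM.
The layover starts at 12:28 PM + 391 min = 6:59 PM.
The layover ends at 6:59 PM + 27 min = 7:26 PM.
Baggage claim starts at 7:26 PM − 358 min = 1:28 PM.
Check-in starts at 1:28 PM + 153 min = 4:01 PM.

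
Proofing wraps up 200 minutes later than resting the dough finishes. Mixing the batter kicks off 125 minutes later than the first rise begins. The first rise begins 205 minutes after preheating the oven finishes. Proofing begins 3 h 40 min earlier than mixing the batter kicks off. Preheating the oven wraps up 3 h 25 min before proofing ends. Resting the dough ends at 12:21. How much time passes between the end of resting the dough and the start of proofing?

1 hour 45 minutes

Proofing ends at 12:21 + 200 min = 15:41.
Preheating the oven ends at 15:41 − 205 min = 12:16.
The first rise starts at 12:16 + 205 min = 15:41.
Mixing the batter starts at 15:41 + 125 min = 17:46.
Proofing starts at 17:46 − 220 min = 14:06.
From 12:21 to 14:06 is 1 hour 45 minutes.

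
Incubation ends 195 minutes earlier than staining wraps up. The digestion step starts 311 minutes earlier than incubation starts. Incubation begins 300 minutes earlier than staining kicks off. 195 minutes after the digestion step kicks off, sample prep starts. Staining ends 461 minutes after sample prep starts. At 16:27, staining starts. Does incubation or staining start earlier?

Incubation starts at 16:27 − 300 min = 11:27.
Incubation starts at 11:27 and staining starts at 16:27, so incubation is first.

incubation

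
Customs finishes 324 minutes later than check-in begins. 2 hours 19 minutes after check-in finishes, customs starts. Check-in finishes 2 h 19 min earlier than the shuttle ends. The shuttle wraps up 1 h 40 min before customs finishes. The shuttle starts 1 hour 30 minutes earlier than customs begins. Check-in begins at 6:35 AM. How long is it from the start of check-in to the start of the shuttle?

2 hours 14 minutes

Customs ends at 6:35 AM + 324 min = 11:59 AM.
The shuttle ends at 11:59 AM − 100 min = 10:19 AM.
Check-in ends at 10:19 AM − 139 min = 8:00 AM.
Customs starts at 8:00 AM + 139 min = 10:19 AM.
The shuttle starts at 10:19 AM − 90 min = 8:49 AM.
From 6:35 AM to 8:49 AM is 2 hours 14 minutes.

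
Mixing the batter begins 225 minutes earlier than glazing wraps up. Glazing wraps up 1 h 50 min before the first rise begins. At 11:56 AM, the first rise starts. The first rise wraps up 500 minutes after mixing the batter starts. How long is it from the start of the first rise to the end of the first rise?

2 h 45 min

Glazing ends at 11:56 AM − 110 min = 10:06 AM.
Mixing the batter starts at 10:06 AM − 225 min = 6:21 AM.
The first rise ends at 6:21 AM + 500 min = 2:41 PM.
From 11:56 AM to 2:41 PM is 2 h 45 min.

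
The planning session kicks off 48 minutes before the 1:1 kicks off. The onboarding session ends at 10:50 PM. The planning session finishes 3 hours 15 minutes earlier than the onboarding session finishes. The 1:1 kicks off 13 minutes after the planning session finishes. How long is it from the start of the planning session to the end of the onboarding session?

The planning session ends at 10:50 PM − 195 min = 7:35 PM.
The 1:1 starts at 7:35 PM + 13 min = 7:48 PM.
The planning session starts at 7:48 PM − 48 min = 7:00 PM.
From 7:00 PM to 10:50 PM is 3 h 50 min.

3 h 50 min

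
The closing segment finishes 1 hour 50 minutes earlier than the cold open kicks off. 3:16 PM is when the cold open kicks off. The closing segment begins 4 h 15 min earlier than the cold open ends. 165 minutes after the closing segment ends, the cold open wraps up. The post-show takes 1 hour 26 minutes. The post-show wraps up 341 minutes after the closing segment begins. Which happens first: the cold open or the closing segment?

The closing segment ends at 3:16 PM − 110 min = 1:26 PM.
The cold open ends at 1:26 PM + 165 min = 4:11 PM.
The closing segment starts at 4:11 PM − 255 min = 11:56 AM.
The cold open starts at 3:16 PM and the closing segment starts at 11:56 AM, so the closing segment is first.

the closing segment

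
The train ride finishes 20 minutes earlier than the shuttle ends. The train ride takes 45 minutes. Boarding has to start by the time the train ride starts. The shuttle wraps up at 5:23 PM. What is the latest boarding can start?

4:18 PM

The train ride ends at 5:23 PM − 20 min = 5:03 PM.
The train ride starts at 5:03 PM − 45 min = 4:18 PM.
Boarding is bounded by the train ride, so the latest it can start is 4:18 PM.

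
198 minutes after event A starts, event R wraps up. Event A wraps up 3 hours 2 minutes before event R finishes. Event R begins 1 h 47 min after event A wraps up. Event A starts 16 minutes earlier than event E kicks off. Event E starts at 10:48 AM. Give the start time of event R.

12:35 PM

Event A starts at 10:48 AM − 16 min = 10:32 AM.
Event R ends at 10:32 AM + 198 min = 1:50 PM.
Event A ends at 1:50 PM − 182 min = 10:48 AM.
Event R starts at 10:48 AM + 107 min = 12:35 PM.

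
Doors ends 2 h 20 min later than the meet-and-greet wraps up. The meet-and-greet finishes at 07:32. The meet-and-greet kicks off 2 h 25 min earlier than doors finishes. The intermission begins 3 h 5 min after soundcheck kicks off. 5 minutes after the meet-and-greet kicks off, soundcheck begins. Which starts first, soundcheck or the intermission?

soundcheck

Doors ends at 07:32 + 140 min = 09:52.
The meet-and-greet starts at 09:52 − 145 min = 07:27.
Soundcheck starts at 07:27 + 5 min = 07:32.
The intermission starts at 07:32 + 185 min = 10:37.
Soundcheck starts at 07:32 and the intermission starts at 10:37, so soundcheck is first.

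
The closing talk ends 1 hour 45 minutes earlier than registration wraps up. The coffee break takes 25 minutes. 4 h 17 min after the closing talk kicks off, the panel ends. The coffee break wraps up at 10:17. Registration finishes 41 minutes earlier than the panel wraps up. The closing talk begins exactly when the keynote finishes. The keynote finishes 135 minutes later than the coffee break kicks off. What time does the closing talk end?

The coffee break starts at 10:17 − 25 min = 09:52.
The keynote ends at 09:52 + 135 min = 12:07.
So the closing talk starts at 12:07.
The panel ends at 12:07 + 257 min = 16:24.
Registration ends at 16:24 − 41 min = 15:43.
The closing talk ends at 15:43 − 105 min = 13:58.

13:58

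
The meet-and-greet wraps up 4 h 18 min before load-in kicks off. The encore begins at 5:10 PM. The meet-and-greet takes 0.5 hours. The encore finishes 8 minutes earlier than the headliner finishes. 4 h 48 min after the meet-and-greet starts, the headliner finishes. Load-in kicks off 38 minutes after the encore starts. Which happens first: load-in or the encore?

the encore

Load-in starts at 5:10 PM + 38 min = 5:48 PM.
Load-in starts at 5:48 PM and the encore starts at 5:10 PM, so the encore is first.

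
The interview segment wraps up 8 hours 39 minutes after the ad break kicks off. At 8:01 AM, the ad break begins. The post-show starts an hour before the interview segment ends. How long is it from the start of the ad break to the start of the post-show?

The interview segment ends at 8:01 AM + 519 min = 4:40 PM.
The post-show starts at 4:40 PM − 60 min = 3:40 PM.
From 8:01 AM to 3:40 PM is 7 h 39 min.

7 h 39 min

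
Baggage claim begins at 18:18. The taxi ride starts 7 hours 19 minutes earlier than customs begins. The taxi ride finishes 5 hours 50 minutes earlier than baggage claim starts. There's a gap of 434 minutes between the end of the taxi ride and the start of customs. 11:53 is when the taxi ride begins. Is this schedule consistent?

The taxi ride ends at 18:18 − 350 min = 12:28.
Customs starts at 12:28 + 434 min = 19:42.
The taxi ride starts at 19:42 − 439 min = 12:23.
But the taxi ride is also said to start at 11:53 — a 30-minute conflict.

No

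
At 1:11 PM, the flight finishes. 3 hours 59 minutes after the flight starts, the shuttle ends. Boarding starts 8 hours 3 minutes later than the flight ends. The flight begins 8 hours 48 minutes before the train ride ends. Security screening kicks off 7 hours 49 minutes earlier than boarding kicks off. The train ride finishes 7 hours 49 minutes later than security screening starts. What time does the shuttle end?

Boarding starts at 1:11 PM + 483 min = 9:14 PM.
Security screening starts at 9:14 PM − 469 min = 1:25 PM.
The train ride ends at 1:25 PM + 469 min = 9:14 PM.
The flight starts at 9:14 PM − 528 min = 12:26 PM.
The shuttle ends at 12:26 PM + 239 min = 4:25 PM.

4:25 PM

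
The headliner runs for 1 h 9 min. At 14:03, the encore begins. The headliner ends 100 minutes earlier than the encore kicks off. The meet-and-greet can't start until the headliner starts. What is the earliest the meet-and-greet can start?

11:14

The headliner ends at 14:03 − 100 min = 12:23.
The headliner starts at 12:23 − 69 min = 11:14.
The meet-and-greet is bounded by the headliner, so the earliest it can start is 11:14.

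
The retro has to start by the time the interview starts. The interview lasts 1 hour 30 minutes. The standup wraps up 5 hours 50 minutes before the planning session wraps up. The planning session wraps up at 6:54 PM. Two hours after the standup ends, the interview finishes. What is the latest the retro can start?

The standup ends at 6:54 PM − 350 min = 1:04 PM.
The interview ends at 1:04 PM + 120 min = 3:04 PM.
The interview starts at 3:04 PM − 90 min = 1:34 PM.
The retro is bounded by the interview, so the latest it can start is 1:34 PM.

1:34 PM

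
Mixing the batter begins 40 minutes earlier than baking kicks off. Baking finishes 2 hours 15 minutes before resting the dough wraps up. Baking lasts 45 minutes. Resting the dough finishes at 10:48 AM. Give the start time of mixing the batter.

7:08 AM

Baking ends at 10:48 AM − 135 min = 8:33 AM.
Baking starts at 8:33 AM − 45 min = 7:48 AM.
Mixing the batter starts at 7:48 AM − 40 min = 7:08 AM.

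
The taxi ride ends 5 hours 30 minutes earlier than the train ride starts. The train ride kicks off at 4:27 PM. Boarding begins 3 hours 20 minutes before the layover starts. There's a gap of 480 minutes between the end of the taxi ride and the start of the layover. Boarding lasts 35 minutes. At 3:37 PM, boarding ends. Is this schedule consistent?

No

The taxi ride ends at 4:27 PM − 330 min = 10:57 AM.
The layover starts at 10:57 AM + 480 min = 6:57 PM.
Boarding starts at 6:57 PM − 200 min = 3:37 PM.
Boarding ends at 3:37 PM + 35 min = 4:12 PM.
But boarding is also said to end at 3:37 PM — a 35-minute conflict.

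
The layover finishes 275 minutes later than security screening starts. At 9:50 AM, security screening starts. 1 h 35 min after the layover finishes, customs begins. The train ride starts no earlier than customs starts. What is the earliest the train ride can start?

4:00 PM

The layover ends at 9:50 AM + 275 min = 2:25 PM.
Customs starts at 2:25 PM + 95 min = 4:00 PM.
The train ride is bounded by customs, so the earliest it can start is 4:00 PM.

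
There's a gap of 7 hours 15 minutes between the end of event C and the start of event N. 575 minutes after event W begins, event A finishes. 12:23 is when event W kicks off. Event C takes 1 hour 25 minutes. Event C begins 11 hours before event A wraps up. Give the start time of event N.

Event A ends at 12:23 + 575 min = 21:58.
Event C starts at 21:58 − 660 min = 10:58.
Event C ends at 10:58 + 85 min = 12:23.
Event N starts at 12:23 + 435 min = 19:38.

19:38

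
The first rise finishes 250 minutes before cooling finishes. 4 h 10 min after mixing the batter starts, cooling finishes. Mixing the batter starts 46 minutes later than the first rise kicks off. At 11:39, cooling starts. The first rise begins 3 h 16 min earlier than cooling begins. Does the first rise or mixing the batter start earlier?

The first rise starts at 11:39 − 196 min = 08:23.
Mixing the batter starts at 08:23 + 46 min = 09:09.
The first rise starts at 08:23 and mixing the batter starts at 09:09, so the first rise is first.

the first rise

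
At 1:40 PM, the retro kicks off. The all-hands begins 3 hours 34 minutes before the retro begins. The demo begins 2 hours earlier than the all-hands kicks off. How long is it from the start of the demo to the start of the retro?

The all-hands starts at 1:40 PM − 214 min = 10:06 AM.
The demo starts at 10:06 AM − 120 min = 8:06 AM.
From 8:06 AM to 1:40 PM is 5 hours 34 minutes.

5 hours 34 minutes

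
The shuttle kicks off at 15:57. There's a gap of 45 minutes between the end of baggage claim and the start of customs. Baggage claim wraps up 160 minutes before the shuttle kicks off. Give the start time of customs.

Baggage claim ends at 15:57 − 160 min = 13:17.
Customs starts at 13:17 + 45 min = 14:02.

14:02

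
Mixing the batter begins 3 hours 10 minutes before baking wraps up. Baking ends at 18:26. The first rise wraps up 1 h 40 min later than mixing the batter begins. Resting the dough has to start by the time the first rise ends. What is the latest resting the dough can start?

16:56

Mixing the batter starts at 18:26 − 190 min = 15:16.
The first rise ends at 15:16 + 100 min = 16:56.
Resting the dough is bounded by the first rise, so the latest it can start is 16:56.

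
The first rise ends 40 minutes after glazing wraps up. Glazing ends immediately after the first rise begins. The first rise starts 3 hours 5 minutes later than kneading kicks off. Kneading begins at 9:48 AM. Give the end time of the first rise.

1:33 PM

The first rise starts at 9:48 AM + 185 min = 12:53 PM.
So glazing ends at 12:53 PM.
The first rise ends at 12:53 PM + 40 min = 1:33 PM.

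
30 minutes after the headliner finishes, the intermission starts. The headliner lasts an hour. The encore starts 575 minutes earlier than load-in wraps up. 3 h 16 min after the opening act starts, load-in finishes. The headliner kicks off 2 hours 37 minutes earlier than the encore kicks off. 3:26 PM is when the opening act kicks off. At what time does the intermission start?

Load-in ends at 3:26 PM + 196 min = 6:42 PM.
The encore starts at 6:42 PM − 575 min = 9:07 AM.
The headliner starts at 9:07 AM − 157 min = 6:30 AM.
The headliner ends at 6:30 AM + 60 min = 7:30 AM.
The intermission starts at 7:30 AM + 30 min = 8:00 AM.

8:00 AM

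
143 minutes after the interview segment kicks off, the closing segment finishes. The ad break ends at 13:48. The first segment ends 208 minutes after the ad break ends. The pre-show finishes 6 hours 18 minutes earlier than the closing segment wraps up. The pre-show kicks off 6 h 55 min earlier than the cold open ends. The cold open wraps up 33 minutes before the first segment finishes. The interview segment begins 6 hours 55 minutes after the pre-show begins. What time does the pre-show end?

The first segment ends at 13:48 + 208 min = 17:16.
The cold open ends at 17:16 − 33 min = 16:43.
The pre-show starts at 16:43 − 415 min = 09:48.
The interview segment starts at 09:48 + 415 min = 16:43.
The closing segment ends at 16:43 + 143 min = 19:06.
The pre-show ends at 19:06 − 378 min = 12:48.

12:48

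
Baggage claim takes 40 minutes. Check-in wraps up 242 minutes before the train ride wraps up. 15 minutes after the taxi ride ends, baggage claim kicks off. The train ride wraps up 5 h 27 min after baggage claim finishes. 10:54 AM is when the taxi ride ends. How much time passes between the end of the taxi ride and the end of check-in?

2 h 20 min

Baggage claim starts at 10:54 AM + 15 min = 11:09 AM.
Baggage claim ends at 11:09 AM + 40 min = 11:49 AM.
The train ride ends at 11:49 AM + 327 min = 5:16 PM.
Check-in ends at 5:16 PM − 242 min = 1:14 PM.
From 10:54 AM to 1:14 PM is 2 h 20 min.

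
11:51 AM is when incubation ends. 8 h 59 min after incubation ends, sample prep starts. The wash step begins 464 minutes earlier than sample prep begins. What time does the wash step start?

1:06 PM

Sample prep starts at 11:51 AM + 539 min = 8:50 PM.
The wash step starts at 8:50 PM − 464 min = 1:06 PM.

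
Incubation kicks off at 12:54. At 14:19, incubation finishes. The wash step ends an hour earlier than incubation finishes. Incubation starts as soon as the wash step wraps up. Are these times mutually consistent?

The wash step ends at 14:19 − 60 min = 13:19.
So incubation starts at 13:19.
But incubation is also said to start at 12:54 — a 25-minute conflict.

No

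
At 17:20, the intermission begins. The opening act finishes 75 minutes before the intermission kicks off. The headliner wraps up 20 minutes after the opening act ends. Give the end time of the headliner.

16:25

The opening act ends at 17:20 − 75 min = 16:05.
The headliner ends at 16:05 + 20 min = 16:25.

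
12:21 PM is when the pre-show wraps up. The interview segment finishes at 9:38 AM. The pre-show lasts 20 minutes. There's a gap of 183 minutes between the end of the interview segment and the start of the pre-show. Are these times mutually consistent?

No

The pre-show starts at 9:38 AM + 183 min = 12:41 PM.
The pre-show ends at 12:41 PM + 20 min = 1:01 PM.
But the pre-show is also said to end at 12:21 PM — a 40-minute conflict.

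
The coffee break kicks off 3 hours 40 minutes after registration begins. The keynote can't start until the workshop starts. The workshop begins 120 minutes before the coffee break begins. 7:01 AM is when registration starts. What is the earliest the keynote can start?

8:41 AM

The coffee break starts at 7:01 AM + 220 min = 10:41 AM.
The workshop starts at 10:41 AM − 120 min = 8:41 AM.
The keynote is bounded by the workshop, so the earliest it can start is 8:41 AM.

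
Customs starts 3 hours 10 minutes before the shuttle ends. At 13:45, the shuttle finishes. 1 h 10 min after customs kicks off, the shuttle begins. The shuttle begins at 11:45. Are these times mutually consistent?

Customs starts at 13:45 − 190 min = 10:35.
The shuttle starts at 10:35 + 70 min = 11:45.
That matches the stated 11:45, so the schedule is consistent.

Yes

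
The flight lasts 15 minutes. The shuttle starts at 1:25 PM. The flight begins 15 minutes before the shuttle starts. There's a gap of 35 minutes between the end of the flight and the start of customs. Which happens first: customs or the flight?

the flight

The flight starts at 1:25 PM − 15 min = 1:10 PM.
The flight ends at 1:10 PM + 15 min = 1:25 PM.
Customs starts at 1:25 PM + 35 min = 2:00 PM.
Customs starts at 2:00 PM and the flight starts at 1:10 PM, so the flight is first.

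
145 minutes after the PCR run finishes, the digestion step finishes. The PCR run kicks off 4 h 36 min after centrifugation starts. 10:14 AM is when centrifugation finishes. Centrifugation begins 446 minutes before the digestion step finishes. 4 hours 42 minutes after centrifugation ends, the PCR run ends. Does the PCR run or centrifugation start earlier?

centrifugation

The PCR run ends at 10:14 AM + 282 min = 2:56 PM.
The digestion step ends at 2:56 PM + 145 min = 5:21 PM.
Centrifugation starts at 5:21 PM − 446 min = 9:55 AM.
The PCR run starts at 9:55 AM + 276 min = 2:31 PM.
The PCR run starts at 2:31 PM and centrifugation starts at 9:55 AM, so centrifugation is first.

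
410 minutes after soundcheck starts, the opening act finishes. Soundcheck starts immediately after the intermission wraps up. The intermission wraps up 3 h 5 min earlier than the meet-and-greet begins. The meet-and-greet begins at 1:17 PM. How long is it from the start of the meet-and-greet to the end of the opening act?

The intermission ends at 1:17 PM − 185 min = 10:12 AM.
So soundcheck starts at 10:12 AM.
The opening act ends at 10:12 AM + 410 min = 5:02 PM.
From 1:17 PM to 5:02 PM is 225 minutes.

225 minutes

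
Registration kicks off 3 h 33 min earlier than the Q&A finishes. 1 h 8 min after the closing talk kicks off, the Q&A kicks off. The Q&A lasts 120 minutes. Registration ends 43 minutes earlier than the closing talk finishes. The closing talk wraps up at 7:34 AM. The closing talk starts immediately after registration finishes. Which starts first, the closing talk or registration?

Registration ends at 7:34 AM − 43 min = 6:51 AM.
So the closing talk starts at 6:51 AM.
The Q&A starts at 6:51 AM + 68 min = 7:59 AM.
The Q&A ends at 7:59 AM + 120 min = 9:59 AM.
Registration starts at 9:59 AM − 213 min = 6:26 AM.
The closing talk starts at 6:51 AM and registration starts at 6:26 AM, so registration is first.

registration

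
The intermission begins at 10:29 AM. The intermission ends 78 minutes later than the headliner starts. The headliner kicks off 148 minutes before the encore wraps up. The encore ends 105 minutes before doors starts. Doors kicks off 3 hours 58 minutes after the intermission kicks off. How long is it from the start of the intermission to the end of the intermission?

1 hour 3 minutes

Doors starts at 10:29 AM + 238 min = 2:27 PM.
The encore ends at 2:27 PM − 105 min = 12:42 PM.
The headliner starts at 12:42 PM − 148 min = 10:14 AM.
The intermission ends at 10:14 AM + 78 min = 11:32 AM.
From 10:29 AM to 11:32 AM is 1 hour 3 minutes.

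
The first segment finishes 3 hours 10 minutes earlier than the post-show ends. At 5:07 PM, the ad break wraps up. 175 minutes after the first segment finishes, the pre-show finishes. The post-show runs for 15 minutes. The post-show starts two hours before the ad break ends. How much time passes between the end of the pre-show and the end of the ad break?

2 hours

The post-show starts at 5:07 PM − 120 min = 3:07 PM.
The post-show ends at 3:07 PM + 15 min = 3:22 PM.
The first segment ends at 3:22 PM − 190 min = 12:12 PM.
The pre-show ends at 12:12 PM + 175 min = 3:07 PM.
From 3:07 PM to 5:07 PM is 2 hours.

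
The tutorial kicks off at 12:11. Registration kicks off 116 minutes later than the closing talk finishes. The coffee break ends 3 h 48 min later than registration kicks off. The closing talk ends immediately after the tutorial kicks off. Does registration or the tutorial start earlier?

The closing talk ends at 12:11.
Registration starts at 12:11 + 116 min = 14:07.
Registration starts at 14:07 and the tutorial starts at 12:11, so the tutorial is first.

the tutorial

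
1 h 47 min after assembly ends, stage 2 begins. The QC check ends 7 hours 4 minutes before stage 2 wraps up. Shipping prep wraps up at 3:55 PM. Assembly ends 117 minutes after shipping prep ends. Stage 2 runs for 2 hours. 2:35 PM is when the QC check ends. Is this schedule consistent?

Yes

Assembly ends at 3:55 PM + 117 min = 5:52 PM.
Stage 2 starts at 5:52 PM + 107 min = 7:39 PM.
Stage 2 ends at 7:39 PM + 120 min = 9:39 PM.
The QC check ends at 9:39 PM − 424 min = 2:35 PM.
That matches the stated 2:35 PM, so the schedule is consistent.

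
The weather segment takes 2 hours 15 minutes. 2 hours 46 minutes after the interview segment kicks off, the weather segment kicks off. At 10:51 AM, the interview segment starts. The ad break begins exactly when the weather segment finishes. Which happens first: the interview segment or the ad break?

The weather segment starts at 10:51 AM + 166 min = 1:37 PM.
The weather segment ends at 1:37 PM + 135 min = 3:52 PM.
So the ad break starts at 3:52 PM.
The interview segment starts at 10:51 AM and the ad break starts at 3:52 PM, so the interview segment is first.

the interview segment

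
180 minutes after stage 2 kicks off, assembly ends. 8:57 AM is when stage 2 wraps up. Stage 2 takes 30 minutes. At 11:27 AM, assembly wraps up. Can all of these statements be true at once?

Stage 2 starts at 8:57 AM − 30 min = 8:27 AM.
Assembly ends at 8:27 AM + 180 min = 11:27 AM.
That matches the stated 11:27 AM, so the schedule is consistent.

Yes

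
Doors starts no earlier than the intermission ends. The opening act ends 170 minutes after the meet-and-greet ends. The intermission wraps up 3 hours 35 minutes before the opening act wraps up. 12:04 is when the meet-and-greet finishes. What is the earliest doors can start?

The opening act ends at 12:04 + 170 min = 14:54.
The intermission ends at 14:54 − 215 min = 11:19.
Doors is bounded by the intermission, so the earliest it can start is 11:19.

11:19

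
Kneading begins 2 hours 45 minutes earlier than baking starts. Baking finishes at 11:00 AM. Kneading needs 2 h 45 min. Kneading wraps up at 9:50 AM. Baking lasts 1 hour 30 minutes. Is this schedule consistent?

No

Baking starts at 11:00 AM − 90 min = 9:30 AM.
Kneading starts at 9:30 AM − 165 min = 6:45 AM.
Kneading ends at 6:45 AM + 165 min = 9:30 AM.
But kneading is also said to end at 9:50 AM — a 20-minute conflict.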